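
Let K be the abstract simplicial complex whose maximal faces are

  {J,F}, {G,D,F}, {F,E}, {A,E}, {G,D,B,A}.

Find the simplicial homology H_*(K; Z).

Fix the vertex order A < B < D < E < F < G < J and write every simplex with vertices in increasing order. Then dim K = 3 and the simplices of K are:

  0-simplices (7): A, B, D, E, F, G, J
  1-simplices (11): AB, AD, AE, AG, BD, BG, DF, DG, EF, FG, FJ
  2-simplices (5): ABD, ABG, ADG, BDG, DFG
  3-simplices (1): ABDG

so the chain groups are C_0 ≅ Z^7, C_1 ≅ Z^11, C_2 ≅ Z^5, C_3 ≅ Z^1.

The boundary map ∂_1: C_1 → C_0 maps an edge to its endpoints' difference, ∂[p,q] = q − p. For instance
  ∂DG = G − D.
The resulting 7×11 matrix has rank 6, and its Smith normal form has invariant factors (1,1,1,1,1,1).

The boundary map ∂_2: C_2 → C_1 maps a triangle to the signed sum of its edges. For instance
  ∂ABD = BD − AD + AB,
  ∂ABG = BG − AG + AB.
As a 11×5 matrix over Z this has rank 4, with invariant factors (1,1,1,1).

Boundary ∂_3: C_3 → C_2 sends each 3-simplex σ to the alternating sum Σ_i (−1)^i (σ with its i-th vertex removed). For instance
  ∂ABDG = BDG − ADG + ABG − ABD.
As a 5×1 matrix over Z this has rank 1, with invariant factors (1).

Computing H_k = (kernel of ∂_k) / (image of ∂_{k+1}):

  H_0: rank C_0 − rank ∂_1 = 7 − 6 = 1, and the invariant factors of ∂_1 are all 1, so H_0 = Z.
  H_1: rank ker ∂_1 − rank ∂_2 = (11 − 6) − 4 = 1, and the invariant factors of ∂_2 are all 1, so H_1 = Z.
  H_2: rank ker ∂_2 − rank ∂_3 = (5 − 4) − 1 = 0, and the invariant factors of ∂_3 are all 1, so H_2 = 0.
  H_3: rank ker ∂_3 − rank ∂_4 = (1 − 1) − 0 = 0, and there is no ∂_4, so H_3 = 0.

H_0 ≅ Z,  H_1 ≅ Z,  H_2 = 0,  H_3 = 0.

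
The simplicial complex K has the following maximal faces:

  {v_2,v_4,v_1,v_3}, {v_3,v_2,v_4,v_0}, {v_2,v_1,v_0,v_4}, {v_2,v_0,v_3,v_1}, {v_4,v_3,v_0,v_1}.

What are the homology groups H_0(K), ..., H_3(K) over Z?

H_0 = Z,  H_1 = 0,  H_2 = 0,  H_3 = Z.

Order the vertices as v_0 < v_1 < v_2 < v_3 < v_4. Listing each simplex with vertices in this order, K has dimension 3 with simplices:

  0-simplices (5): [v_0], [v_1], [v_2], [v_3], [v_4]
  1-simplices (10): [v_0,v_1], [v_0,v_2], [v_0,v_3], [v_0,v_4], [v_1,v_2], [v_1,v_3], [v_1,v_4], [v_2,v_3], [v_2,v_4], [v_3,v_4]
  2-simplices (10): [v_0,v_1,v_2], [v_0,v_1,v_3], [v_0,v_1,v_4], [v_0,v_2,v_3], [v_0,v_2,v_4], [v_0,v_3,v_4], [v_1,v_2,v_3], [v_1,v_2,v_4], [v_1,v_3,v_4], [v_2,v_3,v_4]
  3-simplices (5): [v_0,v_1,v_2,v_3], [v_0,v_1,v_2,v_4], [v_0,v_1,v_3,v_4], [v_0,v_2,v_3,v_4], [v_1,v_2,v_3,v_4]

so the chain groups are C_0 ≅ Z^5, C_1 ≅ Z^10, C_2 ≅ Z^10, C_3 ≅ Z^5.

∂_1: C_1 → C_0 maps an edge to its endpoints' difference, ∂[p,q] = q − p.
The 5×10 boundary matrix has rank 4 and Smith normal form diag(1,1,1,1).

∂_2: C_2 → C_1 sends each 2-simplex [p,q,r] to [q,r] − [p,r] + [p,q]. For instance
  ∂[v_0,v_3,v_4] = [v_3,v_4] − [v_0,v_4] + [v_0,v_3],
  ∂[v_0,v_1,v_3] = [v_1,v_3] − [v_0,v_3] + [v_0,v_1].
This gives a 10×10 integer matrix of rank 6; reducing to Smith normal form yields diagonal entries (1,1,1,1,1,1).

∂_3: C_3 → C_2 sends each 3-simplex σ to the alternating sum Σ_i (−1)^i (σ with its i-th vertex removed). For instance
  ∂[v_0,v_1,v_3,v_4] = [v_1,v_3,v_4] − [v_0,v_3,v_4] + [v_0,v_1,v_4] − [v_0,v_1,v_3],
  ∂[v_1,v_2,v_3,v_4] = [v_2,v_3,v_4] − [v_1,v_3,v_4] + [v_1,v_2,v_4] − [v_1,v_2,v_3].
This gives a 10×5 integer matrix of rank 4; reducing to Smith normal form yields diagonal entries (1,1,1,1).

From H_k ≅ ker(∂_k) / im(∂_{k+1}) we obtain:

  H_0: rank C_0 − rank ∂_1 = 5 − 4 = 1, and the invariant factors of ∂_1 are all 1, so H_0 = Z.
  H_1: rank ker ∂_1 − rank ∂_2 = (10 − 4) − 6 = 0, and the invariant factors of ∂_2 are all 1, so H_1 = 0.
  H_2: rank ker ∂_2 − rank ∂_3 = (10 − 6) − 4 = 0, and the invariant factors of ∂_3 are all 1, so H_2 = 0.
  H_3: rank ker ∂_3 − rank ∂_4 = (5 − 4) − 0 = 1, and there is no ∂_4, so H_3 = Z.

As a check, the Euler characteristic is 5 − 10 + 10 − 5 = 0, which agrees with 1 − 0 + 0 − 1 = 0.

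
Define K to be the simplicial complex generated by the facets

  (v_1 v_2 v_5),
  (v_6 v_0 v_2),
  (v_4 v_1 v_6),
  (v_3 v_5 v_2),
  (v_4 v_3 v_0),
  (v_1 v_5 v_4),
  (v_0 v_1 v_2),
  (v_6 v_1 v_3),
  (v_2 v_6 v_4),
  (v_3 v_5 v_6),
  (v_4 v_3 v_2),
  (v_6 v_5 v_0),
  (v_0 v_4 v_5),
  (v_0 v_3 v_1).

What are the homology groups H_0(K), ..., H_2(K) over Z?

We work with the vertex ordering v_0 < v_1 < v_2 < v_3 < v_4 < v_5 < v_6. The simplices of K, each written with vertices in increasing order, are:

  0-simplices (7): [v_0], [v_1], [v_2], [v_3], [v_4], [v_5], [v_6]
  1-simplices (21): (21 of them)
  2-simplices (14): (14 of them)

Hence C_0 ≅ Z^7, C_1 ≅ Z^21, C_2 ≅ Z^14.

Boundary ∂_1: C_1 → C_0 is given by ∂[p,q] = [q] − [p].
This gives a 7×21 integer matrix of rank 6; reducing to Smith normal form yields diagonal entries (1,1,1,1,1,1).

The boundary map ∂_2: C_2 → C_1 maps a triangle to the signed sum of its edges. For instance
  ∂[v_1,v_3,v_6] = [v_3,v_6] − [v_1,v_6] + [v_1,v_3],
  ∂[v_0,v_1,v_3] = [v_1,v_3] − [v_0,v_3] + [v_0,v_1].
As a 21×14 matrix over Z this has rank 13, with invariant factors (1,1,1,1,1,1,1,1,1,1,1,1,1).

Reading off H_k = ker ∂_k / im ∂_{k+1}:

  H_0: rank C_0 − rank ∂_1 = 7 − 6 = 1, and the invariant factors of ∂_1 are all 1, so H_0 ≅ Z.
  H_1: rank ker ∂_1 − rank ∂_2 = (21 − 6) − 13 = 2, and the invariant factors of ∂_2 are all 1, so H_1 ≅ Z^2.
  H_2: rank ker ∂_2 − rank ∂_3 = (14 − 13) − 0 = 1, and there is no ∂_3, so H_2 ≅ Z.

As a check, the Euler characteristic is 7 − 21 + 14 = 0, which agrees with 1 − 2 + 1 = 0.
(K is a triangulation of the torus T^2.)

H_0 = Z,  H_1 = Z^2,  H_2 = Z.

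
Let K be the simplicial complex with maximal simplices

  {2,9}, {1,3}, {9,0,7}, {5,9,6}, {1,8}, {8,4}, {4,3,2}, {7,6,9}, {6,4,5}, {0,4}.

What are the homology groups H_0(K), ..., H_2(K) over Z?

Order the vertices as 0 < 1 < 2 < 3 < 4 < 5 < 6 < 7 < 8 < 9. Listing each simplex with vertices in this order, K has dimension 2 with simplices:

  0-simplices (10): [0], [1], [2], [3], [4], [5], [6], [7], [8], [9]
  1-simplices (17): [0,4], [0,7], [0,9], [1,3], [1,8], [2,3], [2,4], [2,9], [3,4], [4,5], [4,6], [4,8], [5,6], [5,9], [6,7], [6,9], [7,9]
  2-simplices (5): [0,7,9], [2,3,4], [4,5,6], [5,6,9], [6,7,9]

Hence C_0 ≅ Z^10, C_1 ≅ Z^17, C_2 ≅ Z^5.

The boundary map ∂_1: C_1 → C_0 is given by ∂[p,q] = [q] − [p]. For instance
  ∂[6,7] = [7] − [6].
The 10×17 boundary matrix has rank 9 and Smith normal form diag(1,1,1,1,1,1,1,1,1).

The boundary map ∂_2: C_2 → C_1 sends each 2-simplex [p,q,r] to [q,r] − [p,r] + [p,q]. For instance
  ∂[6,7,9] = [7,9] − [6,9] + [6,7],
  ∂[0,7,9] = [7,9] − [0,9] + [0,7].
The resulting 17×5 matrix has rank 5, and its Smith normal form has invariant factors (1,1,1,1,1).

Reading off H_k = ker ∂_k / im ∂_{k+1}:

  H_0: rank C_0 − rank ∂_1 = 10 − 9 = 1, and the invariant factors of ∂_1 are all 1, so H_0 ≅ Z.
  H_1: rank ker ∂_1 − rank ∂_2 = (17 − 9) − 5 = 3, and the invariant factors of ∂_2 are all 1, so H_1 ≅ Z^3.
  H_2: rank ker ∂_2 − rank ∂_3 = (5 − 5) − 0 = 0, and there is no ∂_3, so H_2 ≅ 0.

As a check, the Euler characteristic is 10 − 17 + 5 = -2, which agrees with 1 − 3 + 0 = -2.

H_0 ≅ Z,  H_1 ≅ Z^3,  H_2 = 0.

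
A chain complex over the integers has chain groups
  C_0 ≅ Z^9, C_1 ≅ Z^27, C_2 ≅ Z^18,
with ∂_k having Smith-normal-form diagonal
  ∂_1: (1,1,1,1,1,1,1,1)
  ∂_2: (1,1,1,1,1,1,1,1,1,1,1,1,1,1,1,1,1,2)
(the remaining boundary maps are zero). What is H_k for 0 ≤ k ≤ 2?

H_0 = Z,  H_1 = Z × Z/2,  H_2 = 0.

H_0: b_0 = 9 − 0 − 8 = 1; torsion from ∂_1 factors > 1: none. So H_0 = Z.
H_1: b_1 = 27 − 8 − 18 = 1; torsion from ∂_2 factors > 1: [2]. So H_1 = Z × Z/2.
H_2: b_2 = 18 − 18 − 0 = 0; torsion from ∂_3 factors > 1: none. So H_2 = 0.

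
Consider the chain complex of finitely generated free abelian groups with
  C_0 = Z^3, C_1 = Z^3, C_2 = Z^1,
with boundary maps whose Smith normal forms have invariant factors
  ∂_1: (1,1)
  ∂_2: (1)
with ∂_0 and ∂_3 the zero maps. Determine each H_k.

H_0 = Z,  H_1 = 0,  H_2 = 0.

H_0: b_0 = 3 − 0 − 2 = 1; torsion from ∂_1 factors > 1: none. So H_0 = Z.
H_1: b_1 = 3 − 2 − 1 = 0; torsion from ∂_2 factors > 1: none. So H_1 = 0.
H_2: b_2 = 1 − 1 − 0 = 0; torsion from ∂_3 factors > 1: none. So H_2 = 0.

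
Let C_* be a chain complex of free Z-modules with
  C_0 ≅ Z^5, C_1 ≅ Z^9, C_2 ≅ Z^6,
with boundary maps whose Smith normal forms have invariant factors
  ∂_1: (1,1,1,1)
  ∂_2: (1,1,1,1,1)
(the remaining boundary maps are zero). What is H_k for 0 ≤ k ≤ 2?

H_0: b_0 = 5 − 0 − 4 = 1; torsion from ∂_1 factors > 1: none. So H_0 ≅ Z.
H_1: b_1 = 9 − 4 − 5 = 0; torsion from ∂_2 factors > 1: none. So H_1 ≅ 0.
H_2: b_2 = 6 − 5 − 0 = 1; torsion from ∂_3 factors > 1: none. So H_2 ≅ Z.

H_0 ≅ Z,  H_1 = 0,  H_2 ≅ Z.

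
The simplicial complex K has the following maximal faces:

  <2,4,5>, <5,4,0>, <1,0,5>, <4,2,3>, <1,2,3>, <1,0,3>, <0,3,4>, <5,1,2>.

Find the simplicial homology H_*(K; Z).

H_0 = Z,  H_1 = 0,  H_2 = Z.

K has 6 vertices, 12 edges, 8 triangles.
rank ∂_0 = 0, rank ∂_1 = 5 ⇒ b_0 = 6 − 0 − 5 = 1; all invariant factors of ∂_1 are 1 so no torsion. So H_0 ≅ Z.
rank ∂_1 = 5, rank ∂_2 = 7 ⇒ b_1 = 12 − 5 − 7 = 0; all invariant factors of ∂_2 are 1 so no torsion. So H_1 ≅ 0.
rank ∂_2 = 7, rank ∂_3 = 0 ⇒ b_2 = 8 − 7 − 0 = 1. So H_2 ≅ Z.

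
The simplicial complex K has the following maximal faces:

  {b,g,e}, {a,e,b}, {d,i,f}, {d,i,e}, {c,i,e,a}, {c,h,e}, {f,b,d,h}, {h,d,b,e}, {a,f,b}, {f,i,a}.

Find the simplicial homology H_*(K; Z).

H_0 ≅ Z,  H_1 = 0,  H_2 ≅ Z,  H_3 = 0.

Take the total order a < b < c < d < e < f < g < h < i on the vertex set. Then K (dimension 3) consists of the simplices:

  0-simplices (9): a, b, c, d, e, f, g, h, i
  1-simplices (22): ab, ac, ae, af, ai, bd, be, bf, bg, bh, ce, ch, ci, de, df, dh, di, eg, eh, ei, fh, fi
  2-simplices (18): abe, abf, ace, aci, aei, afi, bde, bdf, bdh, beg, beh, bfh, ceh, cei, deh, dei, dfh, dfi
  3-simplices (3): acei, bdeh, bdfh

giving chain groups C_0 ≅ Z^9, C_1 ≅ Z^22, C_2 ≅ Z^18, C_3 ≅ Z^3.

∂_1: C_1 → C_0 is given by ∂[p,q] = [q] − [p].
This gives a 9×22 integer matrix of rank 8; reducing to Smith normal form yields diagonal entries (1,1,1,1,1,1,1,1).

Boundary ∂_2: C_2 → C_1 maps a triangle to the signed sum of its edges. For instance
  ∂aei = ei − ai + ae,
  ∂aci = ci − ai + ac.
As a 22×18 matrix over Z this has rank 14, with invariant factors (1,1,1,1,1,1,1,1,1,1,1,1,1,1).

The boundary map ∂_3: C_3 → C_2 sends each 3-simplex σ to the alternating sum Σ_i (−1)^i (σ with its i-th vertex removed). For instance
  ∂bdeh = deh − beh + bdh − bde,
  ∂acei = cei − aei + aci − ace.
This gives a 18×3 integer matrix of rank 3; reducing to Smith normal form yields diagonal entries (1,1,1).

Computing H_k = (kernel of ∂_k) / (image of ∂_{k+1}):

  H_0: rank C_0 − rank ∂_1 = 9 − 8 = 1, and the invariant factors of ∂_1 are all 1, so H_0 = Z.
  H_1: rank ker ∂_1 − rank ∂_2 = (22 − 8) − 14 = 0, and the invariant factors of ∂_2 are all 1, so H_1 = 0.
  H_2: rank ker ∂_2 − rank ∂_3 = (18 − 14) − 3 = 1, and the invariant factors of ∂_3 are all 1, so H_2 = Z.
  H_3: rank ker ∂_3 − rank ∂_4 = (3 − 3) − 0 = 0, and there is no ∂_4, so H_3 = 0.

As a check, the Euler characteristic is 9 − 22 + 18 − 3 = 2, which agrees with 1 − 0 + 1 − 0 = 2.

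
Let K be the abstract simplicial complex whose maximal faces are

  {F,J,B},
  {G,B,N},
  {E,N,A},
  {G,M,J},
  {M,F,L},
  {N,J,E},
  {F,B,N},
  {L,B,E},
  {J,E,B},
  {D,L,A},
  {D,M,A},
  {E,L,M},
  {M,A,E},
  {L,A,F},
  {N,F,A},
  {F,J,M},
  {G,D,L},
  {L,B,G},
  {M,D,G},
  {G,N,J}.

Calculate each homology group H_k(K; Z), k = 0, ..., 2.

H_0 = Z,  H_1 = Z ⊕ Z_2,  H_2 = 0.

Fix the vertex order A < B < D < E < F < G < J < L < M < N and write every simplex with vertices in increasing order. Then dim K = 2 and the simplices of K are:

  0-simplices (10): A, B, D, E, F, G, J, L, M, N
  1-simplices (30): AD, AE, AF, AL, AM, AN, BE, BF, BG, BJ, BL, BN, DG, DL, DM, EJ, EL, EM, EN, FJ, FL, FM, FN, GJ, GL, GM, GN, JM, JN, LM
  2-simplices (20): ADL, ADM, AEM, AEN, AFL, AFN, BEJ, BEL, BFJ, BFN, BGL, BGN, DGL, DGM, EJN, ELM, FJM, FLM, GJM, GJN

so the chain groups are C_0 ≅ Z^10, C_1 ≅ Z^30, C_2 ≅ Z^20.

The boundary map ∂_1: C_1 → C_0 maps an edge to its endpoints' difference, ∂[p,q] = q − p. For instance
  ∂GL = L − G.
The resulting 10×30 matrix has rank 9, and its Smith normal form has invariant factors (1,1,1,1,1,1,1,1,1).

The boundary map ∂_2: C_2 → C_1 maps a triangle to the signed sum of its edges. For instance
  ∂BFJ = FJ − BJ + BF,
  ∂GJM = JM − GM + GJ.
As a 30×20 matrix over Z this has rank 20, with invariant factors (1,1,1,1,1,1,1,1,1,1,1,1,1,1,1,1,1,1,1,2).

From H_k ≅ ker(∂_k) / im(∂_{k+1}) we obtain:

  H_0: rank C_0 − rank ∂_1 = 10 − 9 = 1, and the invariant factors of ∂_1 are all 1, so H_0 ≅ Z.
  H_1: rank ker ∂_1 − rank ∂_2 = (30 − 9) − 20 = 1, and ∂_2 has invariant factor 2 > 1, so H_1 ≅ Z ⊕ Z_2.
  H_2: rank ker ∂_2 − rank ∂_3 = (20 − 20) − 0 = 0, and there is no ∂_3, so H_2 ≅ 0.

As a check, the Euler characteristic is 10 − 30 + 20 = 0, which agrees with 1 − 1 + 0 = 0.
(K is a triangulation of the Klein bottle.)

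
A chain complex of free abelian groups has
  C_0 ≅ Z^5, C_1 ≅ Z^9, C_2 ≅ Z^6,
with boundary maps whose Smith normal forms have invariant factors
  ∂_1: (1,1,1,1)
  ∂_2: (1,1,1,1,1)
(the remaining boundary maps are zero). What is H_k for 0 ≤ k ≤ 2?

H_0 = Z,  H_1 = 0,  H_2 = Z.

H_0: b_0 = 5 − 0 − 4 = 1; torsion from ∂_1 factors > 1: none. So H_0 = Z.
H_1: b_1 = 9 − 4 − 5 = 0; torsion from ∂_2 factors > 1: none. So H_1 = 0.
H_2: b_2 = 6 − 5 − 0 = 1; torsion from ∂_3 factors > 1: none. So H_2 = Z.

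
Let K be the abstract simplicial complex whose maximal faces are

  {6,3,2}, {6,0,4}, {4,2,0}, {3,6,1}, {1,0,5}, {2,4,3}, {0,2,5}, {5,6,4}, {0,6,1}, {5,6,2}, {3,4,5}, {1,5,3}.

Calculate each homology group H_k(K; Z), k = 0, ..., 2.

H_0 = Z,  H_1 = Z/2Z,  H_2 = 0.

Fix the vertex order 0 < 1 < 2 < 3 < 4 < 5 < 6 and write every simplex with vertices in increasing order. Then dim K = 2 and the simplices of K are:

  0-simplices (7): [0], [1], [2], [3], [4], [5], [6]
  1-simplices (18): [0,1], [0,2], [0,4], [0,5], [0,6], [1,3], [1,5], [1,6], [2,3], [2,4], [2,5], [2,6], [3,4], [3,5], [3,6], [4,5], [4,6], [5,6]
  2-simplices (12): [0,1,5], [0,1,6], [0,2,4], [0,2,5], [0,4,6], [1,3,5], [1,3,6], [2,3,4], [2,3,6], [2,5,6], [3,4,5], [4,5,6]

giving chain groups C_0 ≅ Z^7, C_1 ≅ Z^18, C_2 ≅ Z^12.

The boundary map ∂_1: C_1 → C_0 sends each edge [p,q] (with p < q) to q − p.
This gives a 7×18 integer matrix of rank 6; reducing to Smith normal form yields diagonal entries (1,1,1,1,1,1).

∂_2: C_2 → C_1 sends each 2-simplex [p,q,r] to [q,r] − [p,r] + [p,q]. For instance
  ∂[1,3,5] = [3,5] − [1,5] + [1,3],
  ∂[0,1,6] = [1,6] − [0,6] + [0,1].
The 18×12 boundary matrix has rank 12 and Smith normal form diag(1,1,1,1,1,1,1,1,1,1,1,2).

Reading off H_k = ker ∂_k / im ∂_{k+1}:

  H_0: rank C_0 − rank ∂_1 = 7 − 6 = 1, and the invariant factors of ∂_1 are all 1, so H_0 = Z.
  H_1: rank ker ∂_1 − rank ∂_2 = (18 − 6) − 12 = 0, and ∂_2 has invariant factor 2 > 1, so H_1 = Z/2Z.
  H_2: rank ker ∂_2 − rank ∂_3 = (12 − 12) − 0 = 0, and there is no ∂_3, so H_2 = 0.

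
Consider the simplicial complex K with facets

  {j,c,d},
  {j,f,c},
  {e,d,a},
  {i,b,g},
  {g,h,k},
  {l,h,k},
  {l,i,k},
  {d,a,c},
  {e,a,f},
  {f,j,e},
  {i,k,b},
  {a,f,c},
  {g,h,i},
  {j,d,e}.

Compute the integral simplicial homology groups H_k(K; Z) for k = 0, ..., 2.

Take the total order a < b < c < d < e < f < g < h < i < j < k < l on the vertex set. Then K (dimension 2) consists of the simplices:

  0-simplices (12): a, b, c, d, e, f, g, h, i, j, k, l
  1-simplices (24): ac, ad, ae, af, bg, bi, bk, cd, cf, cj, de, dj, ef, ej, fj, gh, gi, gk, hi, hk, hl, ik, il, kl
  2-simplices (14): acd, acf, ade, aef, bgi, bik, cdj, cfj, dej, efj, ghi, ghk, hkl, ikl

so the chain groups are C_0 ≅ Z^12, C_1 ≅ Z^24, C_2 ≅ Z^14.

Boundary ∂_1: C_1 → C_0 maps an edge to its endpoints' difference, ∂[p,q] = q − p.
As a 12×24 matrix over Z this has rank 10, with invariant factors (1,1,1,1,1,1,1,1,1,1).

The boundary map ∂_2: C_2 → C_1 acts by ∂[p,q,r] = [q,r] − [p,r] + [p,q]. For instance
  ∂cfj = fj − cj + cf,
  ∂bgi = gi − bi + bg.
The 24×14 boundary matrix has rank 13 and Smith normal form diag(1,1,1,1,1,1,1,1,1,1,1,1,1).

From H_k ≅ ker(∂_k) / im(∂_{k+1}) we obtain:

  H_0: rank C_0 − rank ∂_1 = 12 − 10 = 2, and the invariant factors of ∂_1 are all 1, so H_0 ≅ Z^2.
  H_1: rank ker ∂_1 − rank ∂_2 = (24 − 10) − 13 = 1, and the invariant factors of ∂_2 are all 1, so H_1 ≅ Z.
  H_2: rank ker ∂_2 − rank ∂_3 = (14 − 13) − 0 = 1, and there is no ∂_3, so H_2 ≅ Z.

As a check, the Euler characteristic is 12 − 24 + 14 = 2, which agrees with 2 − 1 + 1 = 2.

H_0 ≅ Z^2,  H_1 ≅ Z,  H_2 ≅ Z.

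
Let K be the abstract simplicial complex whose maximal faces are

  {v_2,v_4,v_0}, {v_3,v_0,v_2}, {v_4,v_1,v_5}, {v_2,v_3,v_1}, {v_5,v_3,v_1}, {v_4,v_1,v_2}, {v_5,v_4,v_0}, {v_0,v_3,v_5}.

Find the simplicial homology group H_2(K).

Order the vertices as v_0 < v_1 < v_2 < v_3 < v_4 < v_5. Listing each simplex with vertices in this order, K has dimension 2 with simplices:

  0-simplices (6): [v_0], [v_1], [v_2], [v_3], [v_4], [v_5]
  1-simplices (12): [v_0,v_2], [v_0,v_3], [v_0,v_4], [v_0,v_5], [v_1,v_2], [v_1,v_3], [v_1,v_4], [v_1,v_5], [v_2,v_3], [v_2,v_4], [v_3,v_5], [v_4,v_5]
  2-simplices (8): [v_0,v_2,v_3], [v_0,v_2,v_4], [v_0,v_3,v_5], [v_0,v_4,v_5], [v_1,v_2,v_3], [v_1,v_2,v_4], [v_1,v_3,v_5], [v_1,v_4,v_5]

so the chain groups are C_0 ≅ Z^6, C_1 ≅ Z^12, C_2 ≅ Z^8.

The boundary map ∂_1: C_1 → C_0 sends each edge [p,q] (with p < q) to q − p. For instance
  ∂[v_1,v_4] = [v_4] − [v_1].
The 6×12 boundary matrix has rank 5 and Smith normal form diag(1,1,1,1,1).

Boundary ∂_2: C_2 → C_1 maps a triangle to the signed sum of its edges. For instance
  ∂[v_1,v_2,v_3] = [v_2,v_3] − [v_1,v_3] + [v_1,v_2],
  ∂[v_1,v_4,v_5] = [v_4,v_5] − [v_1,v_5] + [v_1,v_4].
This gives a 12×8 integer matrix of rank 7; reducing to Smith normal form yields diagonal entries (1,1,1,1,1,1,1).

Computing H_k = (kernel of ∂_k) / (image of ∂_{k+1}):

  H_2: rank ker ∂_2 − rank ∂_3 = (8 − 7) − 0 = 1, and there is no ∂_3, so H_2 ≅ Z.

H_2 = Z.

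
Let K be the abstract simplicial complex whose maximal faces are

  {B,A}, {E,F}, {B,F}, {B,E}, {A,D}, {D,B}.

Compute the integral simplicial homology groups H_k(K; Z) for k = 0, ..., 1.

H_0 = Z,  H_1 = Z^2.

Order the vertices as A < B < D < E < F. Listing each simplex with vertices in this order, K has dimension 1 with simplices:

  0-simplices (5): A, B, D, E, F
  1-simplices (6): AB, AD, BD, BE, BF, EF

giving chain groups C_0 ≅ Z^5, C_1 ≅ Z^6.

∂_1: C_1 → C_0 is given by ∂[p,q] = [q] − [p].
As a 5×6 matrix over Z this has rank 4, with invariant factors (1,1,1,1).

From H_k ≅ ker(∂_k) / im(∂_{k+1}) we obtain:

  H_0: rank C_0 − rank ∂_1 = 5 − 4 = 1, and the invariant factors of ∂_1 are all 1, so H_0 ≅ Z.
  H_1: rank ker ∂_1 − rank ∂_2 = (6 − 4) − 0 = 2, and there is no ∂_2, so H_1 ≅ Z^2.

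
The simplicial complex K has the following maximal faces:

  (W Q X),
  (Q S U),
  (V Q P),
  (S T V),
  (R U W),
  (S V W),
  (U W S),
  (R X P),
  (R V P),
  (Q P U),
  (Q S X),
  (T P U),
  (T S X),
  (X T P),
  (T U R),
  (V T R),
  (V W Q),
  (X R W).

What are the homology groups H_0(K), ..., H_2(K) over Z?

K has 9 vertices, 27 edges, 18 triangles.
rank ∂_0 = 0, rank ∂_1 = 8 ⇒ b_0 = 9 − 0 − 8 = 1; all invariant factors of ∂_1 are 1 so no torsion. So H_0 = Z.
rank ∂_1 = 8, rank ∂_2 = 18 ⇒ b_1 = 27 − 8 − 18 = 1; ∂_2 has invariant factor(s) [2] giving torsion. So H_1 = Z × Z/2.
rank ∂_2 = 18, rank ∂_3 = 0 ⇒ b_2 = 18 − 18 − 0 = 0. So H_2 = 0.

H_0 = Z,  H_1 = Z × Z/2,  H_2 = 0.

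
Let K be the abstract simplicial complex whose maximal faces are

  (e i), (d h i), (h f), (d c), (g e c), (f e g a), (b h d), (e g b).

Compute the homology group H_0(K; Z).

H_0 = Z.

Fix the vertex order a < b < c < d < e < f < g < h < i and write every simplex with vertices in increasing order. Then dim K = 3 and the simplices of K are:

  0-simplices (9): a, b, c, d, e, f, g, h, i
  1-simplices (18): ae, af, ag, bd, be, bg, bh, cd, ce, cg, dh, di, ef, eg, ei, fg, fh, hi
  2-simplices (8): aef, aeg, afg, bdh, beg, ceg, dhi, efg
  3-simplices (1): aefg

giving chain groups C_0 ≅ Z^9, C_1 ≅ Z^18, C_2 ≅ Z^8, C_3 ≅ Z^1.

∂_1: C_1 → C_0 sends each edge [p,q] (with p < q) to q − p. For instance
  ∂dh = h − d.
The resulting 9×18 matrix has rank 8, and its Smith normal form has invariant factors (1,1,1,1,1,1,1,1).

Boundary ∂_2: C_2 → C_1 acts by ∂[p,q,r] = [q,r] − [p,r] + [p,q]. For instance
  ∂aef = ef − af + ae,
  ∂ceg = eg − cg + ce.
The resulting 18×8 matrix has rank 7, and its Smith normal form has invariant factors (1,1,1,1,1,1,1).

Boundary ∂_3: C_3 → C_2 sends each 3-simplex σ to the alternating sum Σ_i (−1)^i (σ with its i-th vertex removed). For instance
  ∂aefg = efg − afg + aeg − aef.
The resulting 8×1 matrix has rank 1, and its Smith normal form has invariant factors (1).

From H_k ≅ ker(∂_k) / im(∂_{k+1}) we obtain:

  H_0: rank C_0 − rank ∂_1 = 9 − 8 = 1, and the invariant factors of ∂_1 are all 1, so H_0 ≅ Z.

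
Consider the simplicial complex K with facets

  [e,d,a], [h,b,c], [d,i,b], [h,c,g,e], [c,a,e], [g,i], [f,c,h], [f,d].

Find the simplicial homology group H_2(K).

Order the vertices as a < b < c < d < e < f < g < h < i. Listing each simplex with vertices in this order, K has dimension 3 with simplices:

  0-simplices (9): a, b, c, d, e, f, g, h, i
  1-simplices (19): ac, ad, ae, bc, bd, bh, bi, ce, cf, cg, ch, de, df, di, eg, eh, fh, gh, gi
  2-simplices (9): ace, ade, bch, bdi, ceg, ceh, cfh, cgh, egh
  3-simplices (1): cegh

so the chain groups are C_0 ≅ Z^9, C_1 ≅ Z^19, C_2 ≅ Z^9, C_3 ≅ Z^1.

∂_1: C_1 → C_0 is given by ∂[p,q] = [q] − [p].
As a 9×19 matrix over Z this has rank 8, with invariant factors (1,1,1,1,1,1,1,1).

∂_2: C_2 → C_1 maps a triangle to the signed sum of its edges. For instance
  ∂ace = ce − ae + ac,
  ∂bdi = di − bi + bd.
The resulting 19×9 matrix has rank 8, and its Smith normal form has invariant factors (1,1,1,1,1,1,1,1).

Boundary ∂_3: C_3 → C_2 sends each 3-simplex σ to the alternating sum Σ_i (−1)^i (σ with its i-th vertex removed). For instance
  ∂cegh = egh − cgh + ceh − ceg.
The resulting 9×1 matrix has rank 1, and its Smith normal form has invariant factors (1).

Reading off H_k = ker ∂_k / im ∂_{k+1}:

  H_2: rank ker ∂_2 − rank ∂_3 = (9 − 8) − 1 = 0, and the invariant factors of ∂_3 are all 1, so H_2 ≅ 0.

H_2 ≅ 0.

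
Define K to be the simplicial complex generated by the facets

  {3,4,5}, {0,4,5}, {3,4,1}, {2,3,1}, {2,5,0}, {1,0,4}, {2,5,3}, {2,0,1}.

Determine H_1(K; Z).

H_1 = 0.

K has 6 vertices, 12 edges, 8 triangles.
rank ∂_1 = 5, rank ∂_2 = 7 ⇒ b_1 = 12 − 5 − 7 = 0; all invariant factors of ∂_2 are 1 so no torsion. So H_1 ≅ 0.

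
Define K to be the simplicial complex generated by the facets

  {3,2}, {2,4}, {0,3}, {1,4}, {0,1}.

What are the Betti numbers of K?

We work with the vertex ordering 0 < 1 < 2 < 3 < 4. The simplices of K, each written with vertices in increasing order, are:

  0-simplices (5): [0], [1], [2], [3], [4]
  1-simplices (5): [0,1], [0,3], [1,4], [2,3], [2,4]

so the chain groups are C_0 ≅ Z^5, C_1 ≅ Z^5.

Boundary ∂_1: C_1 → C_0 is given by ∂[p,q] = [q] − [p]. For instance
  ∂[2,3] = [3] − [2].
As a 5×5 matrix over Z this has rank 4, with invariant factors (1,1,1,1).

Reading off H_k = ker ∂_k / im ∂_{k+1}:

  H_0: rank C_0 − rank ∂_1 = 5 − 4 = 1, and the invariant factors of ∂_1 are all 1, so H_0 = Z.
  H_1: rank ker ∂_1 − rank ∂_2 = (5 − 4) − 0 = 1, and there is no ∂_2, so H_1 = Z.

As a check, the Euler characteristic is 5 − 5 = 0, which agrees with 1 − 1 = 0.
(K is a triangulation of the circle S^1.)

Hence the Betti numbers are b_0 = 1, b_1 = 1.

b_0 = 1, b_1 = 1.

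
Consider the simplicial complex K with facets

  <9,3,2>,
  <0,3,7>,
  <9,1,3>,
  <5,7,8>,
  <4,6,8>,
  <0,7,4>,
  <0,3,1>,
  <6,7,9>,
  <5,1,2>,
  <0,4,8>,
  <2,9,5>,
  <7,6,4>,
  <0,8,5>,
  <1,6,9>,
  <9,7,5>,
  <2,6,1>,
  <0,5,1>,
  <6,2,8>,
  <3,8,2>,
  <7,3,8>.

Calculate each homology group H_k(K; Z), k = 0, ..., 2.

Fix the vertex order 0 < 1 < 2 < 3 < 4 < 5 < 6 < 7 < 8 < 9 and write every simplex with vertices in increasing order. Then dim K = 2 and the simplices of K are:

  0-simplices (10): [0], [1], [2], [3], [4], [5], [6], [7], [8], [9]
  1-simplices (30): (30 of them)
  2-simplices (20): (20 of them)

Hence C_0 ≅ Z^10, C_1 ≅ Z^30, C_2 ≅ Z^20.

The boundary map ∂_1: C_1 → C_0 maps an edge to its endpoints' difference, ∂[p,q] = q − p. For instance
  ∂[2,8] = [8] − [2].
The 10×30 boundary matrix has rank 9 and Smith normal form diag(1,1,1,1,1,1,1,1,1).

The boundary map ∂_2: C_2 → C_1 sends each 2-simplex [p,q,r] to [q,r] − [p,r] + [p,q]. For instance
  ∂[6,7,9] = [7,9] − [6,9] + [6,7],
  ∂[2,6,8] = [6,8] − [2,8] + [2,6].
As a 30×20 matrix over Z this has rank 20, with invariant factors (1,1,1,1,1,1,1,1,1,1,1,1,1,1,1,1,1,1,1,2).

Now H_k = ker ∂_k / im ∂_{k+1}, so:

  H_0: rank C_0 − rank ∂_1 = 10 − 9 = 1, and the invariant factors of ∂_1 are all 1, so H_0 ≅ Z.
  H_1: rank ker ∂_1 − rank ∂_2 = (30 − 9) − 20 = 1, and ∂_2 has invariant factor 2 > 1, so H_1 ≅ Z ⊕ Z/2.
  H_2: rank ker ∂_2 − rank ∂_3 = (20 − 20) − 0 = 0, and there is no ∂_3, so H_2 ≅ 0.

H_0 ≅ Z,  H_1 ≅ Z ⊕ Z/2,  H_2 = 0.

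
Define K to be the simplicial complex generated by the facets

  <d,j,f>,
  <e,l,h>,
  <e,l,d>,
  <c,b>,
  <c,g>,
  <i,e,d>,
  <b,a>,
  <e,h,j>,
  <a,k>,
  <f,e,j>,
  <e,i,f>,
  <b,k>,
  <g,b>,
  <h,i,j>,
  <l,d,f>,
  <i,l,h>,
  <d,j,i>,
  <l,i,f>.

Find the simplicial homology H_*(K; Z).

H_0 = Z^2,  H_1 = Z^2 ⊕ Z/2,  H_2 = 0.

Take the total order a < b < c < d < e < f < g < h < i < j < k < l on the vertex set. Then K (dimension 2) consists of the simplices:

  0-simplices (12): a, b, c, d, e, f, g, h, i, j, k, l
  1-simplices (24): ab, ak, bc, bg, bk, cg, de, df, di, dj, dl, ef, eh, ei, ej, el, fi, fj, fl, hi, hj, hl, ij, il
  2-simplices (12): dei, del, dfj, dfl, dij, efi, efj, ehj, ehl, fil, hij, hil

giving chain groups C_0 ≅ Z^12, C_1 ≅ Z^24, C_2 ≅ Z^12.

∂_1: C_1 → C_0 is given by ∂[p,q] = [q] − [p].
This gives a 12×24 integer matrix of rank 10; reducing to Smith normal form yields diagonal entries (1,1,1,1,1,1,1,1,1,1).

The boundary map ∂_2: C_2 → C_1 maps a triangle to the signed sum of its edges. For instance
  ∂dfj = fj − dj + df,
  ∂hil = il − hl + hi.
As a 24×12 matrix over Z this has rank 12, with invariant factors (1,1,1,1,1,1,1,1,1,1,1,2).

Reading off H_k = ker ∂_k / im ∂_{k+1}:

  H_0: rank C_0 − rank ∂_1 = 12 − 10 = 2, and the invariant factors of ∂_1 are all 1, so H_0 = Z^2.
  H_1: rank ker ∂_1 − rank ∂_2 = (24 − 10) − 12 = 2, and ∂_2 has invariant factor 2 > 1, so H_1 = Z^2 ⊕ Z/2.
  H_2: rank ker ∂_2 − rank ∂_3 = (12 − 12) − 0 = 0, and there is no ∂_3, so H_2 = 0.

(K is a triangulation of the disjoint union of the real projective plane RP^2 and a wedge of 2 circles.)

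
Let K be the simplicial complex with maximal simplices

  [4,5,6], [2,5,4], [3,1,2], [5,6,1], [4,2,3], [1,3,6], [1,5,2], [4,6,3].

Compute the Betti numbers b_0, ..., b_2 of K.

b_0 = 1, b_1 = 0, b_2 = 1.

Take the total order 1 < 2 < 3 < 4 < 5 < 6 on the vertex set. Then K (dimension 2) consists of the simplices:

  0-simplices (6): [1], [2], [3], [4], [5], [6]
  1-simplices (12): [1,2], [1,3], [1,5], [1,6], [2,3], [2,4], [2,5], [3,4], [3,6], [4,5], [4,6], [5,6]
  2-simplices (8): [1,2,3], [1,2,5], [1,3,6], [1,5,6], [2,3,4], [2,4,5], [3,4,6], [4,5,6]

giving chain groups C_0 ≅ Z^6, C_1 ≅ Z^12, C_2 ≅ Z^8.

The boundary map ∂_1: C_1 → C_0 sends each edge [p,q] (with p < q) to q − p.
As a 6×12 matrix over Z this has rank 5, with invariant factors (1,1,1,1,1).

Boundary ∂_2: C_2 → C_1 sends each 2-simplex [p,q,r] to [q,r] − [p,r] + [p,q]. For instance
  ∂[2,3,4] = [3,4] − [2,4] + [2,3],
  ∂[1,2,5] = [2,5] − [1,5] + [1,2].
As a 12×8 matrix over Z this has rank 7, with invariant factors (1,1,1,1,1,1,1).

Reading off H_k = ker ∂_k / im ∂_{k+1}:

  H_0: rank C_0 − rank ∂_1 = 6 − 5 = 1, and the invariant factors of ∂_1 are all 1, so H_0 = Z.
  H_1: rank ker ∂_1 − rank ∂_2 = (12 − 5) − 7 = 0, and the invariant factors of ∂_2 are all 1, so H_1 = 0.
  H_2: rank ker ∂_2 − rank ∂_3 = (8 − 7) − 0 = 1, and there is no ∂_3, so H_2 = Z.

Hence the Betti numbers are b_0 = 1, b_1 = 0, b_2 = 1.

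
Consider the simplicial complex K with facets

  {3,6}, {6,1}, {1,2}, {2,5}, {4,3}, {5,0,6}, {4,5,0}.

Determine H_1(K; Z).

We work with the vertex ordering 0 < 1 < 2 < 3 < 4 < 5 < 6. The simplices of K, each written with vertices in increasing order, are:

  0-simplices (7): [0], [1], [2], [3], [4], [5], [6]
  1-simplices (10): [0,4], [0,5], [0,6], [1,2], [1,6], [2,5], [3,4], [3,6], [4,5], [5,6]
  2-simplices (2): [0,4,5], [0,5,6]

so the chain groups are C_0 ≅ Z^7, C_1 ≅ Z^10, C_2 ≅ Z^2.

∂_1: C_1 → C_0 is given by ∂[p,q] = [q] − [p]. For instance
  ∂[3,4] = [4] − [3].
The resulting 7×10 matrix has rank 6, and its Smith normal form has invariant factors (1,1,1,1,1,1).

∂_2: C_2 → C_1 maps a triangle to the signed sum of its edges. For instance
  ∂[0,4,5] = [4,5] − [0,5] + [0,4],
  ∂[0,5,6] = [5,6] − [0,6] + [0,5].
This gives a 10×2 integer matrix of rank 2; reducing to Smith normal form yields diagonal entries (1,1).

Computing H_k = (kernel of ∂_k) / (image of ∂_{k+1}):

  H_1: rank ker ∂_1 − rank ∂_2 = (10 − 6) − 2 = 2, and the invariant factors of ∂_2 are all 1, so H_1 = Z^2.

H_1 ≅ Z^2.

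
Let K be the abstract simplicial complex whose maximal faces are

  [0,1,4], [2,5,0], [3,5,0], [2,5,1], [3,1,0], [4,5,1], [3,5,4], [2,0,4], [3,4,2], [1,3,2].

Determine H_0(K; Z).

Take the total order 0 < 1 < 2 < 3 < 4 < 5 on the vertex set. Then K (dimension 2) consists of the simplices:

  0-simplices (6): [0], [1], [2], [3], [4], [5]
  1-simplices (15): [0,1], [0,2], [0,3], [0,4], [0,5], [1,2], [1,3], [1,4], [1,5], [2,3], [2,4], [2,5], [3,4], [3,5], [4,5]
  2-simplices (10): [0,1,3], [0,1,4], [0,2,4], [0,2,5], [0,3,5], [1,2,3], [1,2,5], [1,4,5], [2,3,4], [3,4,5]

so the chain groups are C_0 ≅ Z^6, C_1 ≅ Z^15, C_2 ≅ Z^10.

The boundary map ∂_1: C_1 → C_0 sends each edge [p,q] (with p < q) to q − p.
As a 6×15 matrix over Z this has rank 5, with invariant factors (1,1,1,1,1).

∂_2: C_2 → C_1 acts by ∂[p,q,r] = [q,r] − [p,r] + [p,q]. For instance
  ∂[1,2,3] = [2,3] − [1,3] + [1,2],
  ∂[0,2,5] = [2,5] − [0,5] + [0,2].
This gives a 15×10 integer matrix of rank 10; reducing to Smith normal form yields diagonal entries (1,1,1,1,1,1,1,1,1,2).

Computing H_k = (kernel of ∂_k) / (image of ∂_{k+1}):

  H_0: rank C_0 − rank ∂_1 = 6 − 5 = 1, and the invariant factors of ∂_1 are all 1, so H_0 ≅ Z.

H_0 = Z.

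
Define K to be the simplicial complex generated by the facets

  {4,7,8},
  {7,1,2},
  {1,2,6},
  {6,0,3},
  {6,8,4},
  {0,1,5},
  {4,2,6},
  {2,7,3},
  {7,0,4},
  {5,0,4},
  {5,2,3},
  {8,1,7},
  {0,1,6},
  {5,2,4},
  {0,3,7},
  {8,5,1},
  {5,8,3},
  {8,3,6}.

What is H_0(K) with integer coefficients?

H_0 = Z.

Take the total order 0 < 1 < 2 < 3 < 4 < 5 < 6 < 7 < 8 on the vertex set. Then K (dimension 2) consists of the simplices:

  0-simplices (9): [0], [1], [2], [3], [4], [5], [6], [7], [8]
  1-simplices (27): (27 of them)
  2-simplices (18): [0,1,5], [0,1,6], [0,3,6], [0,3,7], [0,4,5], [0,4,7], [1,2,6], [1,2,7], [1,5,8], [1,7,8], [2,3,5], [2,3,7], [2,4,5], [2,4,6], [3,5,8], [3,6,8], [4,6,8], [4,7,8]

giving chain groups C_0 ≅ Z^9, C_1 ≅ Z^27, C_2 ≅ Z^18.

∂_1: C_1 → C_0 sends each edge [p,q] (with p < q) to q − p. For instance
  ∂[0,6] = [6] − [0].
This gives a 9×27 integer matrix of rank 8; reducing to Smith normal form yields diagonal entries (1,1,1,1,1,1,1,1).

Boundary ∂_2: C_2 → C_1 sends each 2-simplex [p,q,r] to [q,r] − [p,r] + [p,q]. For instance
  ∂[2,3,7] = [3,7] − [2,7] + [2,3],
  ∂[1,5,8] = [5,8] − [1,8] + [1,5].
The resulting 27×18 matrix has rank 17, and its Smith normal form has invariant factors (1,1,1,1,1,1,1,1,1,1,1,1,1,1,1,1,1).

Computing H_k = (kernel of ∂_k) / (image of ∂_{k+1}):

  H_0: rank C_0 − rank ∂_1 = 9 − 8 = 1, and the invariant factors of ∂_1 are all 1, so H_0 ≅ Z.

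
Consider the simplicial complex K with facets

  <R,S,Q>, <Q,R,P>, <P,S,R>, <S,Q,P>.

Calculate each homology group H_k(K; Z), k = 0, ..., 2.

Fix the vertex order P < Q < R < S and write every simplex with vertices in increasing order. Then dim K = 2 and the simplices of K are:

  0-simplices (4): P, Q, R, S
  1-simplices (6): PQ, PR, PS, QR, QS, RS
  2-simplices (4): PQR, PQS, PRS, QRS

so the chain groups are C_0 ≅ Z^4, C_1 ≅ Z^6, C_2 ≅ Z^4.

Boundary ∂_1: C_1 → C_0 sends each edge [p,q] (with p < q) to q − p. For instance
  ∂QS = S − Q.
The resulting 4×6 matrix has rank 3, and its Smith normal form has invariant factors (1,1,1).

∂_2: C_2 → C_1 maps a triangle to the signed sum of its edges. For instance
  ∂PQR = QR − PR + PQ,
  ∂PRS = RS − PS + PR.
This gives a 6×4 integer matrix of rank 3; reducing to Smith normal form yields diagonal entries (1,1,1).

Reading off H_k = ker ∂_k / im ∂_{k+1}:

  H_0: rank C_0 − rank ∂_1 = 4 − 3 = 1, and the invariant factors of ∂_1 are all 1, so H_0 ≅ Z.
  H_1: rank ker ∂_1 − rank ∂_2 = (6 − 3) − 3 = 0, and the invariant factors of ∂_2 are all 1, so H_1 ≅ 0.
  H_2: rank ker ∂_2 − rank ∂_3 = (4 − 3) − 0 = 1, and there is no ∂_3, so H_2 ≅ Z.

H_0 = Z,  H_1 = 0,  H_2 = Z.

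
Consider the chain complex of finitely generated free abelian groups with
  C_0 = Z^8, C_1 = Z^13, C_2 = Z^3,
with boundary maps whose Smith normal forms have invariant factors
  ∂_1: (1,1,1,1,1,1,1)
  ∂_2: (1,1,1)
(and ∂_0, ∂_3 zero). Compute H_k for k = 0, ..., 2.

H_0 ≅ Z,  H_1 ≅ Z^3,  H_2 = 0.

H_0: b_0 = 8 − 0 − 7 = 1; torsion from ∂_1 factors > 1: none. So H_0 ≅ Z.
H_1: b_1 = 13 − 7 − 3 = 3; torsion from ∂_2 factors > 1: none. So H_1 ≅ Z^3.
H_2: b_2 = 3 − 3 − 0 = 0; torsion from ∂_3 factors > 1: none. So H_2 ≅ 0.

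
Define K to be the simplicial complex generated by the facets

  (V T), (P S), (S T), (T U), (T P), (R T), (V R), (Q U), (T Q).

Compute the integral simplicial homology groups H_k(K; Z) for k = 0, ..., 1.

H_0 ≅ Z,  H_1 ≅ Z^3.

Take the total order P < Q < R < S < T < U < V on the vertex set. Then K (dimension 1) consists of the simplices:

  0-simplices (7): P, Q, R, S, T, U, V
  1-simplices (9): PS, PT, QT, QU, RT, RV, ST, TU, TV

so the chain groups are C_0 ≅ Z^7, C_1 ≅ Z^9.

Boundary ∂_1: C_1 → C_0 maps an edge to its endpoints' difference, ∂[p,q] = q − p.
The resulting 7×9 matrix has rank 6, and its Smith normal form has invariant factors (1,1,1,1,1,1).

Computing H_k = (kernel of ∂_k) / (image of ∂_{k+1}):

  H_0: rank C_0 − rank ∂_1 = 7 − 6 = 1, and the invariant factors of ∂_1 are all 1, so H_0 ≅ Z.
  H_1: rank ker ∂_1 − rank ∂_2 = (9 − 6) − 0 = 3, and there is no ∂_2, so H_1 ≅ Z^3.

As a check, the Euler characteristic is 7 − 9 = -2, which agrees with 1 − 3 = -2.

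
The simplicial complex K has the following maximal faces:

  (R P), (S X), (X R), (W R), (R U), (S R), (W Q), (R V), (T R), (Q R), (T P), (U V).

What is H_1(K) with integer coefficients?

H_1 ≅ Z^4.

We work with the vertex ordering P < Q < R < S < T < U < V < W < X. The simplices of K, each written with vertices in increasing order, are:

  0-simplices (9): P, Q, R, S, T, U, V, W, X
  1-simplices (12): PR, PT, QR, QW, RS, RT, RU, RV, RW, RX, SX, UV

so the chain groups are C_0 ≅ Z^9, C_1 ≅ Z^12.

The boundary map ∂_1: C_1 → C_0 sends each edge [p,q] (with p < q) to q − p.
The resulting 9×12 matrix has rank 8, and its Smith normal form has invariant factors (1,1,1,1,1,1,1,1).

From H_k ≅ ker(∂_k) / im(∂_{k+1}) we obtain:

  H_1: rank ker ∂_1 − rank ∂_2 = (12 − 8) − 0 = 4, and there is no ∂_2, so H_1 ≅ Z^4.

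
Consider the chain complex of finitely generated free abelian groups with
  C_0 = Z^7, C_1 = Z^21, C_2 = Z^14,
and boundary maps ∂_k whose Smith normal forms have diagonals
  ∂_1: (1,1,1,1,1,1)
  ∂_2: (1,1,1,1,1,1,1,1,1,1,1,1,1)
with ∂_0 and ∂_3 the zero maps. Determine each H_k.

H_0: b_0 = 7 − 0 − 6 = 1; torsion from ∂_1 factors > 1: none. So H_0 ≅ Z.
H_1: b_1 = 21 − 6 − 13 = 2; torsion from ∂_2 factors > 1: none. So H_1 ≅ Z^2.
H_2: b_2 = 14 − 13 − 0 = 1; torsion from ∂_3 factors > 1: none. So H_2 ≅ Z.

H_0 ≅ Z,  H_1 ≅ Z^2,  H_2 ≅ Z.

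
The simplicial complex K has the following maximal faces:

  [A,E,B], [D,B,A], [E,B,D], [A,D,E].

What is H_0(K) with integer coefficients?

Order the vertices as A < B < D < E. Listing each simplex with vertices in this order, K has dimension 2 with simplices:

  0-simplices (4): A, B, D, E
  1-simplices (6): AB, AD, AE, BD, BE, DE
  2-simplices (4): ABD, ABE, ADE, BDE

giving chain groups C_0 ≅ Z^4, C_1 ≅ Z^6, C_2 ≅ Z^4.

Boundary ∂_1: C_1 → C_0 maps an edge to its endpoints' difference, ∂[p,q] = q − p. For instance
  ∂DE = E − D.
The resulting 4×6 matrix has rank 3, and its Smith normal form has invariant factors (1,1,1).

∂_2: C_2 → C_1 acts by ∂[p,q,r] = [q,r] − [p,r] + [p,q]. For instance
  ∂ABE = BE − AE + AB,
  ∂ADE = DE − AE + AD.
This gives a 6×4 integer matrix of rank 3; reducing to Smith normal form yields diagonal entries (1,1,1).

Computing H_k = (kernel of ∂_k) / (image of ∂_{k+1}):

  H_0: rank C_0 − rank ∂_1 = 4 − 3 = 1, and the invariant factors of ∂_1 are all 1, so H_0 ≅ Z.

(K is a triangulation of the 2-sphere S^2.)

H_0 ≅ Z.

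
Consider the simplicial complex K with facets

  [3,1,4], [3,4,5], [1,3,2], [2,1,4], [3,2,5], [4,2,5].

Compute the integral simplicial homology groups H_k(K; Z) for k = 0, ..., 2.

Fix the vertex order 1 < 2 < 3 < 4 < 5 and write every simplex with vertices in increasing order. Then dim K = 2 and the simplices of K are:

  0-simplices (5): [1], [2], [3], [4], [5]
  1-simplices (9): [1,2], [1,3], [1,4], [2,3], [2,4], [2,5], [3,4], [3,5], [4,5]
  2-simplices (6): [1,2,3], [1,2,4], [1,3,4], [2,3,5], [2,4,5], [3,4,5]

giving chain groups C_0 ≅ Z^5, C_1 ≅ Z^9, C_2 ≅ Z^6.

The boundary map ∂_1: C_1 → C_0 is given by ∂[p,q] = [q] − [p]. For instance
  ∂[2,3] = [3] − [2].
As a 5×9 matrix over Z this has rank 4, with invariant factors (1,1,1,1).

The boundary map ∂_2: C_2 → C_1 maps a triangle to the signed sum of its edges. For instance
  ∂[2,4,5] = [4,5] − [2,5] + [2,4],
  ∂[2,3,5] = [3,5] − [2,5] + [2,3].
The 9×6 boundary matrix has rank 5 and Smith normal form diag(1,1,1,1,1).

Computing H_k = (kernel of ∂_k) / (image of ∂_{k+1}):

  H_0: rank C_0 − rank ∂_1 = 5 − 4 = 1, and the invariant factors of ∂_1 are all 1, so H_0 ≅ Z.
  H_1: rank ker ∂_1 − rank ∂_2 = (9 − 4) − 5 = 0, and the invariant factors of ∂_2 are all 1, so H_1 ≅ 0.
  H_2: rank ker ∂_2 − rank ∂_3 = (6 − 5) − 0 = 1, and there is no ∂_3, so H_2 ≅ Z.

As a check, the Euler characteristic is 5 − 9 + 6 = 2, which agrees with 1 − 0 + 1 = 2.
(K is a triangulation of the 2-sphere S^2.)

H_0 = Z,  H_1 = 0,  H_2 = Z.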